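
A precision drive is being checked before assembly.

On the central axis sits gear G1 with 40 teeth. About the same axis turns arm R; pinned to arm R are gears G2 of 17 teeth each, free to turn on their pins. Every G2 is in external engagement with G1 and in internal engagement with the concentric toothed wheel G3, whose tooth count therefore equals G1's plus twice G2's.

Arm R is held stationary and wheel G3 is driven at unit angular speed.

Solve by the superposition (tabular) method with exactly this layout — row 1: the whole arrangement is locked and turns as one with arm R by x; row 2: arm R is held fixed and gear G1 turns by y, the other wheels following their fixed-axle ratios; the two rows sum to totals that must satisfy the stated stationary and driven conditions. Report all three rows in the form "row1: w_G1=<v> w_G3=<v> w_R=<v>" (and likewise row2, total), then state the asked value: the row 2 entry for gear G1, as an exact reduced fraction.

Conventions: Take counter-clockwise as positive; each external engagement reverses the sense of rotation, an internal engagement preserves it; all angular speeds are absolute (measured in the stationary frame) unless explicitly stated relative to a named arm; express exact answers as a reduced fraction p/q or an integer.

row1: w_G1=0 w_G3=0 w_R=0
row2: w_G1=-37/20 w_G3=1 w_R=0
total: w_G1=-37/20 w_G3=1 w_R=0
asked value: -37/20

topology: planetary set — G1 40T / G2 17T / G3 74T, arm = carrier (Willis)
row 1 (train locked, turned with arm): all members turn x
superposition row 2 [arm held]: sun y, ring −(40/74)·y, arm 0
boundary: total ω_arm = x = 0 and total ω_ring = x − (40/74)·y = 1  ⇒  y = -37/20, x = 0
row 2 ring = −(40/74)·(-37/20) = 1
totals (row 1 + row 2): sun 0 + (-37/20) = -37/20, ring 0 + 1 = 1, arm 0 + 0 = 0
asked cell (row2, sun) = -37/20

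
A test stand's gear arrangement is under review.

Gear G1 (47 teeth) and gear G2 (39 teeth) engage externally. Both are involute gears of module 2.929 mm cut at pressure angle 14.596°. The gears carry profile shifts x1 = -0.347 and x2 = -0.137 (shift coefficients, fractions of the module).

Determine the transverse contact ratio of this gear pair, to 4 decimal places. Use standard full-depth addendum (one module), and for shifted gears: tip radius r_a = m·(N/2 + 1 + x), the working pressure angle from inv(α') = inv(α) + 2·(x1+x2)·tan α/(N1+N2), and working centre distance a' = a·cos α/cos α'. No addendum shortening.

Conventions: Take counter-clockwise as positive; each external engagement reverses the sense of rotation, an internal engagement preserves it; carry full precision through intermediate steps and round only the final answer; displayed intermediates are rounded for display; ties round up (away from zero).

recognized (one external pair, fixed centres): single-mesh tooth geometry, m = 2.929, N1 = 47, N2 = 39
base radii: r_b1 = 66.610085, r_b2 = 55.272198
tip radii: r_a1 = 70.744137, r_a2 = 59.643227
inv(α') = inv(14.596°) + 2·(-0.347-0.137)·tan α/(47+39) = 0.00272660  ⇒  α' = 11.48221°
a' = a·cos α / cos α' = 125.9470·cos 14.596°/cos 11.48221° = 124.371381
action lengths: √(r_a1²−r_b1²) = 23.829174, √(r_a2²−r_b2²) = 22.412020
base pitch p_b = π·m·cos α = 8.904755
CR = (23.829174 + 22.412020 − 124.371381·sin 11.48221°)/8.904755 = 2.412573
contact ratio ≈ 2.4126

2.4126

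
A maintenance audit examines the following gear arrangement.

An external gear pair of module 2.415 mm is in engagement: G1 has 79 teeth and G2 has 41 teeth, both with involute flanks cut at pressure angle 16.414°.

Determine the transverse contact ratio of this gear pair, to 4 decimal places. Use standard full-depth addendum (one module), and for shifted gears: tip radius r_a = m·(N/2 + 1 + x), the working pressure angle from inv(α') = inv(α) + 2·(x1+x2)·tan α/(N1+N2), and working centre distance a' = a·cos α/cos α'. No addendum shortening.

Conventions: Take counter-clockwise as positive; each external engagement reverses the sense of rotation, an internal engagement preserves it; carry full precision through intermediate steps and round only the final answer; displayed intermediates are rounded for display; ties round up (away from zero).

recognized (one external pair, fixed centres): single-mesh tooth geometry, m = 2.415, N1 = 79, N2 = 41
base radii: r_b1 = 91.504775, r_b2 = 47.489820
tip radii: r_a1 = 97.807500, r_a2 = 51.922500
no profile shift: α' = α, a' = a
action lengths: √(r_a1²−r_b1²) = 34.542485, √(r_a2²−r_b2²) = 20.991975
base pitch p_b = π·m·cos α = 7.277740
CR = (34.542485 + 20.991975 − 144.900000·sin 16.41400°)/7.277740 = 2.004636
contact ratio ≈ 2.0046

2.0046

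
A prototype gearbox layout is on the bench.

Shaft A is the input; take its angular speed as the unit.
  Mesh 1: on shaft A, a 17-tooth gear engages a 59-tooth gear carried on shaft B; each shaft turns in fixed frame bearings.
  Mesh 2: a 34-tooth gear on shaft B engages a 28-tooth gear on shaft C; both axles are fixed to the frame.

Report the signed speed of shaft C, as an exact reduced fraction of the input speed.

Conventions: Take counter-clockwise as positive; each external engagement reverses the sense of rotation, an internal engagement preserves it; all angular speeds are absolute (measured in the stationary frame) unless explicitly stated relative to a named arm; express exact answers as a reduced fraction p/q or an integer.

289/826

2-mesh fixed-axis compound train (all bearings frame-fixed)
mesh 1 [17T→59T]: |ω|/ω_in = 1×17/59 = 17/59, sense flips to −
mesh 2 [34T→28T]: |ω|/ω_in = (17/59)×34/28 = 289/826, sense flips to +
signed output speed (× input speed) = 289/826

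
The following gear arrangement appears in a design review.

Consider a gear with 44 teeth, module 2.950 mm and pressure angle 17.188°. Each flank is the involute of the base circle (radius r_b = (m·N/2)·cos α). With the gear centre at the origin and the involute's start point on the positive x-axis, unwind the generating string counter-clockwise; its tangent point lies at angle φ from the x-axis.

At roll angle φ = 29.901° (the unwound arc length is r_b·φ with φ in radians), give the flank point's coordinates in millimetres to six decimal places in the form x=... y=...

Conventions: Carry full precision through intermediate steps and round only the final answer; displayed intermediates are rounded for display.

recognized (one wheel, involute flank): single-mesh tooth geometry, m = 2.950, N = 44
pitch radius r_p = m·N/2 = 2.950·44/2 = 64.900000
base radius r_b = r_p·cos α = 64.900000·cos 17.188° = 62.001584
roll angle φ = 29.901° = 0.52187090 rad
x = r_b·(cos φ + φ·sin φ) = 69.878401
y = r_b·(sin φ − φ·cos φ) = 2.858225

x=69.878401 y=2.858225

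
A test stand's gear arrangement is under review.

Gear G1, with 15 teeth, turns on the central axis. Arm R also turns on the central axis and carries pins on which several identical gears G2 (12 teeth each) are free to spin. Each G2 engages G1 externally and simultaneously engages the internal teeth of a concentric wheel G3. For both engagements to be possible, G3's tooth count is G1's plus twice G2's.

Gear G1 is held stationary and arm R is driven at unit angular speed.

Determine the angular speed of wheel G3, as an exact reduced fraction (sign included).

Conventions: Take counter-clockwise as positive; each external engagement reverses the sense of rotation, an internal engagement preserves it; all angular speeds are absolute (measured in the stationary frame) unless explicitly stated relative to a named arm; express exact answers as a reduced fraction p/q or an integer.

18/13

planetary set (15T centre, 12T on arm, 39T internal) — Willis relation
ring teeth: 15 + 2·12 = 39
15(ω_sun−ω_arm) = −39(ω_ring−ω_arm),  ω_sun = 0, ω_arm = 1
ω_ring = 1 − (15/39)(0−1) = 18/13
exact speed ratio = 18/13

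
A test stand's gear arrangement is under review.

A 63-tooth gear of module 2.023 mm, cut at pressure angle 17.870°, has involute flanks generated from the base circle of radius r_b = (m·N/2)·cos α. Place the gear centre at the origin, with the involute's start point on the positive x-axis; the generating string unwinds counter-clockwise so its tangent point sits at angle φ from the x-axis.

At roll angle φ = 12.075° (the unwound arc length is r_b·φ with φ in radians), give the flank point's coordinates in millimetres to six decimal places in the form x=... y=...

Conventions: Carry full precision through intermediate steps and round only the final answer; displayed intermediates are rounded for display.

class = single-mesh tooth geometry [base-circle involute, m = 2.023, 63T]
pitch radius r_p = m·N/2 = 2.023·63/2 = 63.724500
base radius r_b = r_p·cos α = 63.724500·cos 17.870° = 60.650125
roll angle φ = 12.075° = 0.21074851 rad
x = r_b·(cos φ + φ·sin φ) = 61.982092
y = r_b·(sin φ − φ·cos φ) = 0.188397

x=61.982092 y=0.188397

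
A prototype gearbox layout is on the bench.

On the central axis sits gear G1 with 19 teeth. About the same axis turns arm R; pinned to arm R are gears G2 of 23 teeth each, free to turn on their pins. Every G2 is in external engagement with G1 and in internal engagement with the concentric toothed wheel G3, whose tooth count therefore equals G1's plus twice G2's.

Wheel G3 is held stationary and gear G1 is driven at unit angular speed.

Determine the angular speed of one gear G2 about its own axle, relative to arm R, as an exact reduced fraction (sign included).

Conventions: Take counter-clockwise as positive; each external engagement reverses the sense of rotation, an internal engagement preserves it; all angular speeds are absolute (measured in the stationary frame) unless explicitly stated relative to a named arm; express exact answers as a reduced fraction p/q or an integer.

-1235/1932

class = planetary set [G3 = 19+2·23 = 65; Willis about the carrier]
ring teeth: 19 + 2·23 = 65
19(ω_sun−ω_arm) = −65(ω_ring−ω_arm),  ω_ring = 0, ω_sun = 1
19(1−ω_arm) = −65(0−ω_arm)  ⇒  84·ω_arm = 19  ⇒  ω_arm = 19/84
sun–planet mesh: 19·(1−19/84) = −23·(ω_p−ω_arm)  ⇒  ω_p−ω_arm = -1235/1932
exact speed ratio = -1235/1932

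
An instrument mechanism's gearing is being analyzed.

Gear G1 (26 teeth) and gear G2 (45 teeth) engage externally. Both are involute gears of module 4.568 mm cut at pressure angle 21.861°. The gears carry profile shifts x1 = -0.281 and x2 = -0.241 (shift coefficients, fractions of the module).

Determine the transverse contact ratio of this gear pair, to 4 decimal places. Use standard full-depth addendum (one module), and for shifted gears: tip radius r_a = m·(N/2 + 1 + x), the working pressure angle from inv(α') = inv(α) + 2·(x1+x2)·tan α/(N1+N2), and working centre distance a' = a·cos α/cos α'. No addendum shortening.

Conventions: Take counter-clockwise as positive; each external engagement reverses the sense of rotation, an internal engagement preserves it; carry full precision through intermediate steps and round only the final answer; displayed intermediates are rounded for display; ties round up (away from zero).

1.7531

recognized (one external pair, fixed centres): single-mesh tooth geometry, m = 4.568, N1 = 26, N2 = 45
base radii: r_b1 = 55.113692, r_b2 = 95.389082
tip radii: r_a1 = 62.668392, r_a2 = 106.247112
inv(α') = inv(21.861°) + 2·(-0.281-0.241)·tan α/(26+45) = 0.01376110  ⇒  α' = 19.49165°
a' = a·cos α / cos α' = 162.1640·cos 21.861°/cos 19.49165° = 159.652432
action lengths: √(r_a1²−r_b1²) = 29.829655, √(r_a2²−r_b2²) = 46.790723
base pitch p_b = π·m·cos α = 13.318828
CR = (29.829655 + 46.790723 − 159.652432·sin 19.49165°)/13.318828 = 1.753100
contact ratio ≈ 1.7531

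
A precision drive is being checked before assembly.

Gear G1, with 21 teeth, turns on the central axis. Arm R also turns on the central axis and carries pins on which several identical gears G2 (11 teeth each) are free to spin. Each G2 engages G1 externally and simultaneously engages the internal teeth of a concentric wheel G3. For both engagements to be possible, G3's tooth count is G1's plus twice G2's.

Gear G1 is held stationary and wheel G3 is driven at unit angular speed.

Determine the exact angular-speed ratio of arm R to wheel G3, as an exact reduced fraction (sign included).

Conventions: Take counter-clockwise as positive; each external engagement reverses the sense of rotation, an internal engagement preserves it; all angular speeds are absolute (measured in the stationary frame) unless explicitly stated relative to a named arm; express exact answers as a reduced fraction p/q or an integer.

43/64

planetary set (21T centre, 11T on arm, 43T internal) — Willis relation
ring teeth: 21 + 2·11 = 43
21(ω_sun−ω_arm) = −43(ω_ring−ω_arm),  ω_sun = 0, ω_ring = 1
21(0−ω_arm) = −43(1−ω_arm)  ⇒  64·ω_arm = 43  ⇒  ω_arm = 43/64
ω_out/ω_in = 43/64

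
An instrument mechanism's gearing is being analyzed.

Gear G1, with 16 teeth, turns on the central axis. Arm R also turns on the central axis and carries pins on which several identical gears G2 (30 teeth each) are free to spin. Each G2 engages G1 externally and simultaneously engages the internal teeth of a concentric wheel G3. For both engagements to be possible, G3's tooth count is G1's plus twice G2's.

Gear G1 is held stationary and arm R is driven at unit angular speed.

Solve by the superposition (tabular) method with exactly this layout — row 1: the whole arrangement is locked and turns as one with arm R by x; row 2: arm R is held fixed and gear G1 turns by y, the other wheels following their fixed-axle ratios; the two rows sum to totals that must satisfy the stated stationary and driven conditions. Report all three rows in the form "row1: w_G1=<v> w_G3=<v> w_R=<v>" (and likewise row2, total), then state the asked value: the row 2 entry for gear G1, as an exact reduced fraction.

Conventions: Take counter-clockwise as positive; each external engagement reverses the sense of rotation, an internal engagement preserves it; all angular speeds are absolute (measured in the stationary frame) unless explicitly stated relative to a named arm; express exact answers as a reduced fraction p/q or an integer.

planetary set (16T centre, 30T on arm, 76T internal) — Willis relation
superposition row 1 [locked train]: every member turns x
superposition row 2 [arm held]: sun y, ring −(16/76)·y, arm 0
boundary: total ω_sun = x + y = 0 and total ω_arm = x = 1  ⇒  y = -1, x = 1
row 2 ring = −(16/76)·(-1) = 4/19
totals (row 1 + row 2): sun 1 + (-1) = 0, ring 1 + 4/19 = 23/19, arm 1 + 0 = 1
asked cell (row2, sun) = -1

row1: w_G1=1 w_G3=1 w_R=1
row2: w_G1=-1 w_G3=4/19 w_R=0
total: w_G1=0 w_G3=23/19 w_R=1
asked value: -1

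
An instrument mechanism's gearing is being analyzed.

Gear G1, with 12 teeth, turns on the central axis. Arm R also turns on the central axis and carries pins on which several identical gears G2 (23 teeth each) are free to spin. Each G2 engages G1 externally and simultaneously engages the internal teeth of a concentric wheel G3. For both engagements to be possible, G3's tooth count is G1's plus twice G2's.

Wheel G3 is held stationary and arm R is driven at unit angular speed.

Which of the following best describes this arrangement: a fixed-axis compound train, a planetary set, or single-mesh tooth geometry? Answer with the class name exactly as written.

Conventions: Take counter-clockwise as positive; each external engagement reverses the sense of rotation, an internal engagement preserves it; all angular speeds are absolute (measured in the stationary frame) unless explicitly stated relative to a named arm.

planetary set

recognized (axles ride arm R): planetary set, 12/23/58 teeth
classification: planetary set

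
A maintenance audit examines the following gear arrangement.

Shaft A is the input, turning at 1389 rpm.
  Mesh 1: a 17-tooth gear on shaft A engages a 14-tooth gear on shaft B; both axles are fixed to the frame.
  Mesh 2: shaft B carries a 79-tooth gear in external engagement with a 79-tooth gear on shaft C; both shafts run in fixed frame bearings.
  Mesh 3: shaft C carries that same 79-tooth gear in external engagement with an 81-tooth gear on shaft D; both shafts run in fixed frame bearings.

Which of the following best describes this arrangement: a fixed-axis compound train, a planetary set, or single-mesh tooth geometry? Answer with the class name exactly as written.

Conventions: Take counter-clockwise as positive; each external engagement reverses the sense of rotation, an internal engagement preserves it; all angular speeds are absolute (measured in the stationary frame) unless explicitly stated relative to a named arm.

class = fixed-axis compound train [3 meshes; 3 ratios multiply, 3 sense flips]
classification: fixed-axis compound train

fixed-axis compound train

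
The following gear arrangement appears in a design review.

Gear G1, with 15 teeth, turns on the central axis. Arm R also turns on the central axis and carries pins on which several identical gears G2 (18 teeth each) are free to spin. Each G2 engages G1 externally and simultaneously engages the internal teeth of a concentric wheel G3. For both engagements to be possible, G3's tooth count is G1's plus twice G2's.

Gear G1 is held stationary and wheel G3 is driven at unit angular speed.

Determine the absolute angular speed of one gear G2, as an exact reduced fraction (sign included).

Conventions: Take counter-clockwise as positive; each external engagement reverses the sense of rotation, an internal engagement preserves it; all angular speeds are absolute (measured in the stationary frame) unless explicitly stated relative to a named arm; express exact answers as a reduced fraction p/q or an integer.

17/12

topology: planetary set — G1 15T / G2 18T / G3 51T, arm = carrier (Willis)
ring teeth: 15 + 2·18 = 51
15(ω_sun−ω_arm) = −51(ω_ring−ω_arm),  ω_sun = 0, ω_ring = 1
15(0−ω_arm) = −51(1−ω_arm)  ⇒  66·ω_arm = 51  ⇒  ω_arm = 17/22
sun–planet mesh: 15·(0−17/22) = −18·(ω_p−ω_arm)  ⇒  ω_p−ω_arm = 85/132
ω_p = 17/22 + 85/132 = 17/12
exact speed ratio = 17/12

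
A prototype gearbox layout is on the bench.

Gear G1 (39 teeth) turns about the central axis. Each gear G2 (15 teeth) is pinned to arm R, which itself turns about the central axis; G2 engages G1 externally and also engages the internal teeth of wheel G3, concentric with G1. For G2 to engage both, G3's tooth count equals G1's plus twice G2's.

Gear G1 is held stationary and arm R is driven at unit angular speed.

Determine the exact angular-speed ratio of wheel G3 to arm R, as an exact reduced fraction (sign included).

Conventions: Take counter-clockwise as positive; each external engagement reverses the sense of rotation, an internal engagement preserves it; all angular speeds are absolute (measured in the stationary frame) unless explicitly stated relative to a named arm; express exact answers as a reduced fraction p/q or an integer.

36/23

class = planetary set [G3 = 39+2·15 = 69; Willis about the carrier]
ring teeth: 39 + 2·15 = 69
39(ω_sun−ω_arm) = −69(ω_ring−ω_arm),  ω_sun = 0, ω_arm = 1
ω_ring = 1 − (39/69)(0−1) = 36/23
ω_out/ω_in = 36/23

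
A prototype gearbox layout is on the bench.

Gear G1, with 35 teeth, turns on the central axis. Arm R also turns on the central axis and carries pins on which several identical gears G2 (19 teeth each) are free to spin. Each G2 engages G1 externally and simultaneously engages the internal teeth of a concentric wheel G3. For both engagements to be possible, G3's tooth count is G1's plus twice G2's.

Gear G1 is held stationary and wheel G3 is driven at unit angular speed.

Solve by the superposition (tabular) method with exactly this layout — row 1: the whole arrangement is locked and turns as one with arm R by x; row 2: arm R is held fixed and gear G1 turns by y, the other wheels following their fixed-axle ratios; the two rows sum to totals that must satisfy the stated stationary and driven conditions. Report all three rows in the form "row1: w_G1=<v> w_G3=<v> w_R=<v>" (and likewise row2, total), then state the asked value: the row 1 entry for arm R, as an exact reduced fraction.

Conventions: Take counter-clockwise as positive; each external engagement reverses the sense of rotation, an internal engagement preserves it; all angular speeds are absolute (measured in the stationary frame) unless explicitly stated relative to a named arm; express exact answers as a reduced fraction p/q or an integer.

planetary set (35T centre, 19T on arm, 73T internal) — Willis relation
superposition row 1 [locked train]: every member turns x
row 2 (arm held, sun turns y): ω_ring = −(35/73)·y, ω_arm = 0
boundary: total ω_sun = x + y = 0 and total ω_ring = x − (35/73)·y = 1  ⇒  y = -73/108, x = 73/108
row 2 ring = −(35/73)·(-73/108) = 35/108
totals (row 1 + row 2): sun 73/108 + (-73/108) = 0, ring 73/108 + 35/108 = 1, arm 73/108 + 0 = 73/108
asked cell (row1, arm) = 73/108

row1: w_G1=73/108 w_G3=73/108 w_R=73/108
row2: w_G1=-73/108 w_G3=35/108 w_R=0
total: w_G1=0 w_G3=1 w_R=73/108
asked value: 73/108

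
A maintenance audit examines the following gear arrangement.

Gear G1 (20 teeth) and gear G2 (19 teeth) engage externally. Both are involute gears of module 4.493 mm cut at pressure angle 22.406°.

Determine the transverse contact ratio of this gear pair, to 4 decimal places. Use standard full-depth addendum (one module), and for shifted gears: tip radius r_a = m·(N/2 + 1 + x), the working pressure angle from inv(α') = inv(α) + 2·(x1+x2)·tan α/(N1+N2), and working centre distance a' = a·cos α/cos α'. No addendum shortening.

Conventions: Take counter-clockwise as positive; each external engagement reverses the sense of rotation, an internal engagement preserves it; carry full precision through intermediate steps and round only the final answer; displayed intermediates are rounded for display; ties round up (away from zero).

topology: single-mesh involute geometry — m = 4.493, 20T/19T pair
base radii: r_b1 = 41.538060, r_b2 = 39.461157
tip radii: r_a1 = 49.423000, r_a2 = 47.176500
no profile shift: α' = α, a' = a
action lengths: √(r_a1²−r_b1²) = 26.781010, √(r_a2²−r_b2²) = 25.854192
base pitch p_b = π·m·cos α = 13.049566
CR = (26.781010 + 25.854192 − 87.613500·sin 22.40600°)/13.049566 = 1.474364
contact ratio ≈ 1.4744

1.4744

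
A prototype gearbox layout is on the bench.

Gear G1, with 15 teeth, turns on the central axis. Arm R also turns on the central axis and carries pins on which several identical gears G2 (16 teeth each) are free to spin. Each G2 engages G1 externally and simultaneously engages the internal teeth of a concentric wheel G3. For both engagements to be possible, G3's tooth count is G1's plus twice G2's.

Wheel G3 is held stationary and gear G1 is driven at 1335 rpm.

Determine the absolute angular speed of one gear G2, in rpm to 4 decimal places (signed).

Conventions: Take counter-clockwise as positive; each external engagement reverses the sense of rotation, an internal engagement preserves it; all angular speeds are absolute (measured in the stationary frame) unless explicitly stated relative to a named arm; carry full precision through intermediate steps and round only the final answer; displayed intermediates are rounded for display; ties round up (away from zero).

recognized (axles ride arm R): planetary set, 15/16/47 teeth
normalise by the input: solve with ω_sun = 1, then scale by 1335 rpm
ring teeth: 15 + 2·16 = 47
15(ω_sun−ω_arm) = −47(ω_ring−ω_arm),  ω_ring = 0, ω_sun = 1
15(1−ω_arm) = −47(0−ω_arm)  ⇒  62·ω_arm = 15  ⇒  ω_arm = 15/62
sun–planet mesh: 15·(1−15/62) = −16·(ω_p−ω_arm)  ⇒  ω_p−ω_arm = -705/992
ω_p = 15/62 − 705/992 = -15/32
scale: ω_p = -15/32 × 1335 rpm = -625.7813 rpm

-625.7813 rpm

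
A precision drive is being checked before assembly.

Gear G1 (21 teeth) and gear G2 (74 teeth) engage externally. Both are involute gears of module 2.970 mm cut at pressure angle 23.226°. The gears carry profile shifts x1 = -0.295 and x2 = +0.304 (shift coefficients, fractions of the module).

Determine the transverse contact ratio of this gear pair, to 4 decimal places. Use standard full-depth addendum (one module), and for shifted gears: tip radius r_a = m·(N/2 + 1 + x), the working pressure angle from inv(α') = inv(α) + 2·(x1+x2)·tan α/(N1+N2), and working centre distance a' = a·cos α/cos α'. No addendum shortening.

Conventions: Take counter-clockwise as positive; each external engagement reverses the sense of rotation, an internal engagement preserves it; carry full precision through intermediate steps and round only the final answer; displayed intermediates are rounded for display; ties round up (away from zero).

1.5863

single-mesh involute tooth geometry (21T engaging 74T at module 2.970)
base radii: r_b1 = 28.657658, r_b2 = 100.984128
tip radii: r_a1 = 33.278850, r_a2 = 113.762880
inv(α') = inv(23.226°) + 2·(-0.295+0.304)·tan α/(21+74) = 0.02384894  ⇒  α' = 23.25127°
a' = a·cos α / cos α' = 141.0750·cos 23.226°/cos 23.25127° = 141.101716
action lengths: √(r_a1²−r_b1²) = 16.918053, √(r_a2²−r_b2²) = 52.385101
base pitch p_b = π·m·cos α = 8.574351
CR = (16.918053 + 52.385101 − 141.101716·sin 23.25127°)/8.574351 = 1.586272
contact ratio ≈ 1.5863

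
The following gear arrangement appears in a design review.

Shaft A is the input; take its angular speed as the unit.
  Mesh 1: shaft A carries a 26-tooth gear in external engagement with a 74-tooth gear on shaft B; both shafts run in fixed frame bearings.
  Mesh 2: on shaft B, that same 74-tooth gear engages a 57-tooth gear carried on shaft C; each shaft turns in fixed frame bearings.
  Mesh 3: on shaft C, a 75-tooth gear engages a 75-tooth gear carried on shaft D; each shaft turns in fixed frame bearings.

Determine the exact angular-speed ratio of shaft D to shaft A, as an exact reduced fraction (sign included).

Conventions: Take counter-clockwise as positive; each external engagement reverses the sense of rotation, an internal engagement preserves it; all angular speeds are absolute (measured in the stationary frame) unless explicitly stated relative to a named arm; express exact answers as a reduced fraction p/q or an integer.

-26/57

class = fixed-axis compound train [3 meshes; 3 ratios multiply, 3 sense flips]
mesh 1 [26T→74T]: running ratio 13/37, sense −
mesh 2 [74T→57T]: running ratio 26/57, sense +
mesh 3 [75T→75T]: running ratio 26/57, sense −
ω_out/ω_in = -26/57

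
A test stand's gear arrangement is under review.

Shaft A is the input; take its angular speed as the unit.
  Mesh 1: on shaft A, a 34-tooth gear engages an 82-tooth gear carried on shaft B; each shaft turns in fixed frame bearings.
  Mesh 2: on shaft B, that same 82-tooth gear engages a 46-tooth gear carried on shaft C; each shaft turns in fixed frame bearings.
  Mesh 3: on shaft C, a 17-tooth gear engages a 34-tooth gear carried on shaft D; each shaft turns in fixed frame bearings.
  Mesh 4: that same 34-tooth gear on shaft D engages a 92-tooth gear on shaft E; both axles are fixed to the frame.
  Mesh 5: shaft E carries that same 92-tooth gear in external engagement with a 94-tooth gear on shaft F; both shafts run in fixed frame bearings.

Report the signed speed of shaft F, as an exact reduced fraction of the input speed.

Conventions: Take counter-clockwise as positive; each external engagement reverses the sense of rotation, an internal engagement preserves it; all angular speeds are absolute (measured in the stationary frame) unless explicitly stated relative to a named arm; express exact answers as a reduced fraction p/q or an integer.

5-mesh fixed-axis compound train (all bearings frame-fixed)
mesh 1 [34T→82T]: |ω|/ω_in = 1×34/82 = 17/41, sense flips to −
mesh 2 [82T→46T]: |ω|/ω_in = (17/41)×82/46 = 17/23, sense flips to +
mesh 3 [17T→34T]: |ω|/ω_in = (17/23)×17/34 = 17/46, sense flips to −
mesh 4 [34T→92T]: |ω|/ω_in = (17/46)×34/92 = 289/2116, sense flips to +
mesh 5 [92T→94T]: |ω|/ω_in = (289/2116)×92/94 = 289/2162, sense flips to −
signed output speed (× input speed) = -289/2162

-289/2162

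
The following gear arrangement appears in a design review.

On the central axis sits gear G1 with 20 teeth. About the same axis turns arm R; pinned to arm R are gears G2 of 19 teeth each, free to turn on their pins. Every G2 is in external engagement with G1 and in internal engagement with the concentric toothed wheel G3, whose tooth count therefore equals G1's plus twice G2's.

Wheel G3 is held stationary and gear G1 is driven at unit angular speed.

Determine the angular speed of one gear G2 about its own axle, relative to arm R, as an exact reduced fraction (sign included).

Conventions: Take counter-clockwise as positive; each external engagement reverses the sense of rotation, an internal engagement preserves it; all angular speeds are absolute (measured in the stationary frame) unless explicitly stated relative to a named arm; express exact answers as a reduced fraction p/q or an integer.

-580/741

planetary set (20T centre, 19T on arm, 58T internal) — Willis relation
ring teeth: 20 + 2·19 = 58
20(ω_sun−ω_arm) = −58(ω_ring−ω_arm),  ω_ring = 0, ω_sun = 1
20(1−ω_arm) = −58(0−ω_arm)  ⇒  78·ω_arm = 20  ⇒  ω_arm = 10/39
sun–planet mesh: 20·(1−10/39) = −19·(ω_p−ω_arm)  ⇒  ω_p−ω_arm = -580/741
exact speed ratio = -580/741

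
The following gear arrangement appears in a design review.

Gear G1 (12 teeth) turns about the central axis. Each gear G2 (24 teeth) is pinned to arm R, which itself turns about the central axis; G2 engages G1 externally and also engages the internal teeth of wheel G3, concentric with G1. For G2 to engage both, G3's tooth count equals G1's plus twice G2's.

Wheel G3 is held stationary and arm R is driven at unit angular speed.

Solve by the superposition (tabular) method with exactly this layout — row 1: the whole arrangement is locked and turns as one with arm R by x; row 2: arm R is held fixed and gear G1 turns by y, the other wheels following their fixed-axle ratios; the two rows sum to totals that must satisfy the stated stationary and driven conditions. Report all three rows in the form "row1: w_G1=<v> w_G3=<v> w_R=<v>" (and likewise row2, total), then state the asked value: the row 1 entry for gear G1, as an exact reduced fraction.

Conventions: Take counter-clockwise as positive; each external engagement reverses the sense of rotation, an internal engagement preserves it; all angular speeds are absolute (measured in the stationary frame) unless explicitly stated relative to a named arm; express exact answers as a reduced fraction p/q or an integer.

row1: w_G1=1 w_G3=1 w_R=1
row2: w_G1=5 w_G3=-1 w_R=0
total: w_G1=6 w_G3=0 w_R=1
asked value: 1

recognized (axles ride arm R): planetary set, 12/24/60 teeth
row 1 — lock + rotate with arm: ω_sun = ω_ring = ω_arm = x
row 2 (arm held, sun turns y): ω_ring = −(12/60)·y, ω_arm = 0
boundary: total ω_ring = x − (12/60)·y = 0 and total ω_arm = x = 1  ⇒  y = 5, x = 1
row 2 ring = −(12/60)·5 = -1
totals (row 1 + row 2): sun 1 + 5 = 6, ring 1 + (-1) = 0, arm 1 + 0 = 1
asked cell (row1, sun) = 1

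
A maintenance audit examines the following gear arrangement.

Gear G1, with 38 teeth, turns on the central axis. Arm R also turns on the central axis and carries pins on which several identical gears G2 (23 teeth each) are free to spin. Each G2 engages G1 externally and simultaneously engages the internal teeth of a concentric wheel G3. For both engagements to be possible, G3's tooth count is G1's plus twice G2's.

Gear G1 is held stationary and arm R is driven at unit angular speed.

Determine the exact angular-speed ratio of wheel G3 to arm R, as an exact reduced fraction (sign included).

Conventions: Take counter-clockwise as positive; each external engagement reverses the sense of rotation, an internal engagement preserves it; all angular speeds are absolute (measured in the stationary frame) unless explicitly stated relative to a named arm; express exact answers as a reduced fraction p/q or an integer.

61/42

recognized (axles ride arm R): planetary set, 38/23/84 teeth
ring teeth: 38 + 2·23 = 84
38(ω_sun−ω_arm) = −84(ω_ring−ω_arm),  ω_sun = 0, ω_arm = 1
ω_ring = 1 − (38/84)(0−1) = 61/42
ω_out/ω_in = 61/42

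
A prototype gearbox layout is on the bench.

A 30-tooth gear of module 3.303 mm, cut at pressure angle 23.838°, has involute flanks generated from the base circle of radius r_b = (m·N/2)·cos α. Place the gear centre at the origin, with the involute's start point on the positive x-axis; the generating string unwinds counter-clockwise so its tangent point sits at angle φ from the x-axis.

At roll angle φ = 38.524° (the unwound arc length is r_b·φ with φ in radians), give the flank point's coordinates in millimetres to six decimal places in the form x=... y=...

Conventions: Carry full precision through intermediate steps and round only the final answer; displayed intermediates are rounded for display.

x=54.433219 y=4.387503

recognized (one wheel, involute flank): single-mesh tooth geometry, m = 3.303, N = 30
pitch radius r_p = m·N/2 = 3.303·30/2 = 49.545000
base radius r_b = r_p·cos α = 49.545000·cos 23.838° = 45.318406
roll angle φ = 38.524° = 0.67237064 rad
x = r_b·(cos φ + φ·sin φ) = 54.433219
y = r_b·(sin φ − φ·cos φ) = 4.387503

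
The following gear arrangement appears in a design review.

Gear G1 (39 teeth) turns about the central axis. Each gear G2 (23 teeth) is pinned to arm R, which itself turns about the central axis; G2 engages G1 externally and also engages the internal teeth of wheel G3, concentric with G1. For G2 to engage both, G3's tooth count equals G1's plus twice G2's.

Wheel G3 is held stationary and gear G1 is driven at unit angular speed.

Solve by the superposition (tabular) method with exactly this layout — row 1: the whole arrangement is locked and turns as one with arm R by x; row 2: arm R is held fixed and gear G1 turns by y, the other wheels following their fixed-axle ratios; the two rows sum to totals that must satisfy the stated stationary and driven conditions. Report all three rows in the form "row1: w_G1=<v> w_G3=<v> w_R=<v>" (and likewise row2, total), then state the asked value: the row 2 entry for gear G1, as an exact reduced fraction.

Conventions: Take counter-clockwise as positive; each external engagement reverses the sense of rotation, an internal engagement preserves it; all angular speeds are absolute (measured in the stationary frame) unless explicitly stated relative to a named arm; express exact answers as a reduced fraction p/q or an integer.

row1: w_G1=39/124 w_G3=39/124 w_R=39/124
row2: w_G1=85/124 w_G3=-39/124 w_R=0
total: w_G1=1 w_G3=0 w_R=39/124
asked value: 85/124

planetary set (39T centre, 23T on arm, 85T internal) — Willis relation
row 1 — lock + rotate with arm: ω_sun = ω_ring = ω_arm = x
row 2: sun turns y, ring = −(39/85)·y, arm 0
boundary: total ω_ring = x − (39/85)·y = 0 and total ω_sun = x + y = 1  ⇒  y = 85/124, x = 39/124
row 2 ring = −(39/85)·85/124 = -39/124
totals (row 1 + row 2): sun 39/124 + 85/124 = 1, ring 39/124 + (-39/124) = 0, arm 39/124 + 0 = 39/124
asked cell (row2, sun) = 85/124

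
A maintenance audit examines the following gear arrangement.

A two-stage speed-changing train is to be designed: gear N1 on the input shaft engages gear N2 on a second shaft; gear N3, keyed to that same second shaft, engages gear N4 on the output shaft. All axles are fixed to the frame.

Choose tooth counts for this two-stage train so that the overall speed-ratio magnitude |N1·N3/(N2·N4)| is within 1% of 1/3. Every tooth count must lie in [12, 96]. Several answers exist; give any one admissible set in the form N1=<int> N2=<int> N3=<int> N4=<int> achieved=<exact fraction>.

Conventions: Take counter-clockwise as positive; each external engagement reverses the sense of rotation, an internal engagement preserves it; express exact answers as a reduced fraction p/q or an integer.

class = fixed-axis compound train [2-stage, 1/3 wanted]
target = 1/3 in lowest terms: an exact hit needs N1·N3 = k·1 and N2·N4 = k·3 for one integer k, every count in [12, 96]; additionally prefer no 1:1 stage (N1 ≠ N2, N3 ≠ N4)
k = 1…143: no 1:1-free in-range split of k·1 and k·3 into factor pairs; take k = 144
k = 144: N1·N3 = 144 = 12·12, N2·N4 = 432 = 16·27
achieved = 12·12/(16·27) = 1/3; |achieved − target| = 0 ≤ 1/300 ✓

N1=12 N2=16 N3=12 N4=27 achieved=1/3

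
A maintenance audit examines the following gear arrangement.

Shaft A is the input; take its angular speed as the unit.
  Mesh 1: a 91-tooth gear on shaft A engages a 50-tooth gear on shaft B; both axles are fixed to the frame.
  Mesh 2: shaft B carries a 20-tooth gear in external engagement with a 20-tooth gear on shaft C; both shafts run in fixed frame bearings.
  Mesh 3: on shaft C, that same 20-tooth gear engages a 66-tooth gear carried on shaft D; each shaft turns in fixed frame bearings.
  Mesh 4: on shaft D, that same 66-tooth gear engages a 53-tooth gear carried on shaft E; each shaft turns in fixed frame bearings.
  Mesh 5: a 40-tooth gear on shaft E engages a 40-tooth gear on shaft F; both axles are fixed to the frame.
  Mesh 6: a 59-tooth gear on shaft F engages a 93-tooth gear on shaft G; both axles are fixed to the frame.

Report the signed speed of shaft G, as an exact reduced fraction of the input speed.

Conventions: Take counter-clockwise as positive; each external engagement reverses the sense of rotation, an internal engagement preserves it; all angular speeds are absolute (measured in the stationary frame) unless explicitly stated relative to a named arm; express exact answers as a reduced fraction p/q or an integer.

6-mesh fixed-axis compound train (all bearings frame-fixed)
mesh 1 [91T→50T]: |ω|/ω_in = 1×91/50 = 91/50, sense flips to −
mesh 2 [20T→20T]: |ω|/ω_in = (91/50)×20/20 = 91/50, sense flips to +
mesh 3 [20T→66T]: |ω|/ω_in = (91/50)×20/66 = 91/165, sense flips to −
mesh 4 [66T→53T]: |ω|/ω_in = (91/165)×66/53 = 182/265, sense flips to +
mesh 5 [40T→40T]: |ω|/ω_in = (182/265)×40/40 = 182/265, sense flips to −
mesh 6 [59T→93T]: |ω|/ω_in = (182/265)×59/93 = 10738/24645, sense flips to +
signed output speed (× input speed) = 10738/24645

10738/24645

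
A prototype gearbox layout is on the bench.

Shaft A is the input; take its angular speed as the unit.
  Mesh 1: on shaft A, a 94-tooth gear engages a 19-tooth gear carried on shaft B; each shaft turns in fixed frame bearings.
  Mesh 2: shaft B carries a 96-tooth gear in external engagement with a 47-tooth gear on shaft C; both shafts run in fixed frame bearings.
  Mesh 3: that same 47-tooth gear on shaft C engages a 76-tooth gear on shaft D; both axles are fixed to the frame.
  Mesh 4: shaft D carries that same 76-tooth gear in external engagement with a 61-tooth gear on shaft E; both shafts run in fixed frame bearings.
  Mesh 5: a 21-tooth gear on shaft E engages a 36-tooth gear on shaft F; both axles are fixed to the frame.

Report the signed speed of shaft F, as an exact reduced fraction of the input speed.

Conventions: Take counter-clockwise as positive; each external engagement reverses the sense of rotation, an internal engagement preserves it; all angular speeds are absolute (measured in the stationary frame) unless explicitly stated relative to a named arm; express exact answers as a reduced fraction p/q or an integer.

-5264/1159

5-mesh fixed-axis compound train (all bearings frame-fixed)
mesh 1 [94T→19T]: |ω|/ω_in = 1×94/19 = 94/19, sense flips to −
mesh 2 [96T→47T]: |ω|/ω_in = (94/19)×96/47 = 192/19, sense flips to +
mesh 3 [47T→76T]: |ω|/ω_in = (192/19)×47/76 = 2256/361, sense flips to −
mesh 4 [76T→61T]: |ω|/ω_in = (2256/361)×76/61 = 9024/1159, sense flips to +
mesh 5 [21T→36T]: |ω|/ω_in = (9024/1159)×21/36 = 5264/1159, sense flips to −
signed output speed (× input speed) = -5264/1159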